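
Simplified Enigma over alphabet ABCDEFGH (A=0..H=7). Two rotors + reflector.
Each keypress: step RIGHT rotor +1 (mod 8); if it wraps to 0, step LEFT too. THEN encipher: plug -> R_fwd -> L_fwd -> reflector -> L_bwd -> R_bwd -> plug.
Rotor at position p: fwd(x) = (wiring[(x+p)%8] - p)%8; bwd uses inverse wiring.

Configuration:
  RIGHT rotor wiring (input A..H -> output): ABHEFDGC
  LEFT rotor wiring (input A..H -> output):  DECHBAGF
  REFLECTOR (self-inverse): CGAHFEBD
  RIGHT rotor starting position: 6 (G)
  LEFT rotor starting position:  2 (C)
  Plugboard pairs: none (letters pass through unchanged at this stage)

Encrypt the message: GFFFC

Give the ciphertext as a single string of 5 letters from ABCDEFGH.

Char 1 ('G'): step: R->7, L=2; G->plug->G->R->E->L->E->refl->F->L'->B->R'->B->plug->B
Char 2 ('F'): step: R->0, L->3 (L advanced); F->plug->F->R->D->L->D->refl->H->L'->H->R'->C->plug->C
Char 3 ('F'): step: R->1, L=3; F->plug->F->R->F->L->A->refl->C->L'->E->R'->D->plug->D
Char 4 ('F'): step: R->2, L=3; F->plug->F->R->A->L->E->refl->F->L'->C->R'->B->plug->B
Char 5 ('C'): step: R->3, L=3; C->plug->C->R->A->L->E->refl->F->L'->C->R'->B->plug->B

Answer: BCDBB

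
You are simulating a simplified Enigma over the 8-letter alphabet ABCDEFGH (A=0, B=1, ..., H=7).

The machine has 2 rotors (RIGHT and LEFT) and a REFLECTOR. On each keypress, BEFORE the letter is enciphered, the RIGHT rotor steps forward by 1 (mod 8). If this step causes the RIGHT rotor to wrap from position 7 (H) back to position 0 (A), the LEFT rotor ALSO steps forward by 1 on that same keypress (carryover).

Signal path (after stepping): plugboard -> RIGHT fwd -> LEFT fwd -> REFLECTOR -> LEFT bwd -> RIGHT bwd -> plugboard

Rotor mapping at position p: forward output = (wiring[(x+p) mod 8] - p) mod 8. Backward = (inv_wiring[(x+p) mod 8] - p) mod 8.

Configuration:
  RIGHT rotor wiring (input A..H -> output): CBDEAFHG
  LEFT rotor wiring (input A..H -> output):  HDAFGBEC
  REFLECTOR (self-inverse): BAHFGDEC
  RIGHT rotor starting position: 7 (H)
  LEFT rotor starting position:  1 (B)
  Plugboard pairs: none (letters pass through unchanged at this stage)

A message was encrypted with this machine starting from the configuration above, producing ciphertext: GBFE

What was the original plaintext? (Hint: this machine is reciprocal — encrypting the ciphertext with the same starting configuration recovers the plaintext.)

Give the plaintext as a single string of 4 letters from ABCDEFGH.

Char 1 ('G'): step: R->0, L->2 (L advanced); G->plug->G->R->H->L->B->refl->A->L'->F->R'->F->plug->F
Char 2 ('B'): step: R->1, L=2; B->plug->B->R->C->L->E->refl->G->L'->A->R'->A->plug->A
Char 3 ('F'): step: R->2, L=2; F->plug->F->R->E->L->C->refl->H->L'->D->R'->D->plug->D
Char 4 ('E'): step: R->3, L=2; E->plug->E->R->D->L->H->refl->C->L'->E->R'->D->plug->D

Answer: FADD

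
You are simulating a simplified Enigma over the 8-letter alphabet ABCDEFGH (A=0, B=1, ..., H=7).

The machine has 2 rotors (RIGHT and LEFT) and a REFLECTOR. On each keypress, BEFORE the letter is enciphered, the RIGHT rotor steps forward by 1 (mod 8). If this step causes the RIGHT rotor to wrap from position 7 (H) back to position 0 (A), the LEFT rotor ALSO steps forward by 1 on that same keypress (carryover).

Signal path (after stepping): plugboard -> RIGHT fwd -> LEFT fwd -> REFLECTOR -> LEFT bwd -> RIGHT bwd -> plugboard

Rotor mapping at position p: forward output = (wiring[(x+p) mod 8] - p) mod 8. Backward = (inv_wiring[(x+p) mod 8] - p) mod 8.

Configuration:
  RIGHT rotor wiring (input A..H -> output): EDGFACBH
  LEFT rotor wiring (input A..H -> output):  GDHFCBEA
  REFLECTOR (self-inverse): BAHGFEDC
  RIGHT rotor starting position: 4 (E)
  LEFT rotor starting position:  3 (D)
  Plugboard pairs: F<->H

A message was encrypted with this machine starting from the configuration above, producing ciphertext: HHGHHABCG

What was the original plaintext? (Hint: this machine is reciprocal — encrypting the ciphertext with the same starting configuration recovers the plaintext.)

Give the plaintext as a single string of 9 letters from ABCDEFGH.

Char 1 ('H'): step: R->5, L=3; H->plug->F->R->B->L->H->refl->C->L'->A->R'->G->plug->G
Char 2 ('H'): step: R->6, L=3; H->plug->F->R->H->L->E->refl->F->L'->E->R'->H->plug->F
Char 3 ('G'): step: R->7, L=3; G->plug->G->R->D->L->B->refl->A->L'->G->R'->E->plug->E
Char 4 ('H'): step: R->0, L->4 (L advanced); H->plug->F->R->C->L->A->refl->B->L'->H->R'->H->plug->F
Char 5 ('H'): step: R->1, L=4; H->plug->F->R->A->L->G->refl->D->L'->G->R'->G->plug->G
Char 6 ('A'): step: R->2, L=4; A->plug->A->R->E->L->C->refl->H->L'->F->R'->F->plug->H
Char 7 ('B'): step: R->3, L=4; B->plug->B->R->F->L->H->refl->C->L'->E->R'->E->plug->E
Char 8 ('C'): step: R->4, L=4; C->plug->C->R->F->L->H->refl->C->L'->E->R'->A->plug->A
Char 9 ('G'): step: R->5, L=4; G->plug->G->R->A->L->G->refl->D->L'->G->R'->E->plug->E

Answer: GFEFGHEAE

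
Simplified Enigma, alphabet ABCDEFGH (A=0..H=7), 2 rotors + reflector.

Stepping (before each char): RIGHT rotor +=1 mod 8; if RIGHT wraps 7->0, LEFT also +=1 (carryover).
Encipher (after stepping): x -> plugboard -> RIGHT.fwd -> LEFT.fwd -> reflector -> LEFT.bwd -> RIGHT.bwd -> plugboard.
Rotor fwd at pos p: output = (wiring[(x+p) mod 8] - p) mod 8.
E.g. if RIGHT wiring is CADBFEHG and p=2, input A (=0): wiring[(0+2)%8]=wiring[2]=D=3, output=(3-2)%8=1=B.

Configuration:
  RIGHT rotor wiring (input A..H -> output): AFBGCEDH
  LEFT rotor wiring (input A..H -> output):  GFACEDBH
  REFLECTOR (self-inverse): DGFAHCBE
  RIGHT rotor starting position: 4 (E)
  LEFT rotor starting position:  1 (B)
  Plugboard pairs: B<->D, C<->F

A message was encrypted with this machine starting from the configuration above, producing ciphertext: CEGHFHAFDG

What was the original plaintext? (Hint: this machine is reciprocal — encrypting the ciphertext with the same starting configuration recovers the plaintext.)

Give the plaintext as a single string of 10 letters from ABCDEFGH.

Answer: AACFCFBCCH

Derivation:
Char 1 ('C'): step: R->5, L=1; C->plug->F->R->E->L->C->refl->F->L'->H->R'->A->plug->A
Char 2 ('E'): step: R->6, L=1; E->plug->E->R->D->L->D->refl->A->L'->F->R'->A->plug->A
Char 3 ('G'): step: R->7, L=1; G->plug->G->R->F->L->A->refl->D->L'->D->R'->F->plug->C
Char 4 ('H'): step: R->0, L->2 (L advanced); H->plug->H->R->H->L->D->refl->A->L'->B->R'->C->plug->F
Char 5 ('F'): step: R->1, L=2; F->plug->C->R->F->L->F->refl->C->L'->C->R'->F->plug->C
Char 6 ('H'): step: R->2, L=2; H->plug->H->R->D->L->B->refl->G->L'->A->R'->C->plug->F
Char 7 ('A'): step: R->3, L=2; A->plug->A->R->D->L->B->refl->G->L'->A->R'->D->plug->B
Char 8 ('F'): step: R->4, L=2; F->plug->C->R->H->L->D->refl->A->L'->B->R'->F->plug->C
Char 9 ('D'): step: R->5, L=2; D->plug->B->R->G->L->E->refl->H->L'->E->R'->F->plug->C
Char 10 ('G'): step: R->6, L=2; G->plug->G->R->E->L->H->refl->E->L'->G->R'->H->plug->H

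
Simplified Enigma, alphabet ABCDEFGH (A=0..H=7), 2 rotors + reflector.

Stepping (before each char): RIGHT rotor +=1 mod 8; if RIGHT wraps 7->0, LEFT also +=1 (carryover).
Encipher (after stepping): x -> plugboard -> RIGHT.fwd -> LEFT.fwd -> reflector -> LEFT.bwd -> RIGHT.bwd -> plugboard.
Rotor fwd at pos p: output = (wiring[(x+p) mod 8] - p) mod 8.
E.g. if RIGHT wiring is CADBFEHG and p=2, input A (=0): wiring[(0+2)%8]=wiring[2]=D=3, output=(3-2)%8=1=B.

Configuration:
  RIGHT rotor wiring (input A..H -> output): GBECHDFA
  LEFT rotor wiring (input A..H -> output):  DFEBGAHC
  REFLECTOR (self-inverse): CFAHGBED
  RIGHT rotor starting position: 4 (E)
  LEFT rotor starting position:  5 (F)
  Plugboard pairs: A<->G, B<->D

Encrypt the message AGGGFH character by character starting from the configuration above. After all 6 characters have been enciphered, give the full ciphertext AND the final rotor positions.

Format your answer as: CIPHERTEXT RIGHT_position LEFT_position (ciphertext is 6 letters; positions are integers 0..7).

Answer: DDAECF 2 6

Derivation:
Char 1 ('A'): step: R->5, L=5; A->plug->G->R->F->L->H->refl->D->L'->A->R'->B->plug->D
Char 2 ('G'): step: R->6, L=5; G->plug->A->R->H->L->B->refl->F->L'->C->R'->B->plug->D
Char 3 ('G'): step: R->7, L=5; G->plug->A->R->B->L->C->refl->A->L'->E->R'->G->plug->A
Char 4 ('G'): step: R->0, L->6 (L advanced); G->plug->A->R->G->L->A->refl->C->L'->H->R'->E->plug->E
Char 5 ('F'): step: R->1, L=6; F->plug->F->R->E->L->G->refl->E->L'->B->R'->C->plug->C
Char 6 ('H'): step: R->2, L=6; H->plug->H->R->H->L->C->refl->A->L'->G->R'->F->plug->F
Final: ciphertext=DDAECF, RIGHT=2, LEFT=6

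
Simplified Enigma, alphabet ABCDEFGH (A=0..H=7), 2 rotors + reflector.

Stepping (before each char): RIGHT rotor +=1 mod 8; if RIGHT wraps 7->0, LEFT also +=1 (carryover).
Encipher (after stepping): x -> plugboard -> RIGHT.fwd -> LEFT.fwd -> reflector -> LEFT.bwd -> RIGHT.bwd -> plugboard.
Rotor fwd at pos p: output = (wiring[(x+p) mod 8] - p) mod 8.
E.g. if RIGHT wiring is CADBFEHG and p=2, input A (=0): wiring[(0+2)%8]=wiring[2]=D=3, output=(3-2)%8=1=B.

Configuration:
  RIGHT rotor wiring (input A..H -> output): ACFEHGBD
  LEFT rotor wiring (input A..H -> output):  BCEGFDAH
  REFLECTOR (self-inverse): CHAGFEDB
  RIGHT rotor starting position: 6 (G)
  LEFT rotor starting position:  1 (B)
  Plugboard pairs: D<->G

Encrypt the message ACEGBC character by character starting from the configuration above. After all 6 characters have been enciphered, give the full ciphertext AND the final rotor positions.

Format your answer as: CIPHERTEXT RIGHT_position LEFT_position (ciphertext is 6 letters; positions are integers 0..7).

Char 1 ('A'): step: R->7, L=1; A->plug->A->R->E->L->C->refl->A->L'->H->R'->G->plug->D
Char 2 ('C'): step: R->0, L->2 (L advanced); C->plug->C->R->F->L->F->refl->E->L'->B->R'->G->plug->D
Char 3 ('E'): step: R->1, L=2; E->plug->E->R->F->L->F->refl->E->L'->B->R'->A->plug->A
Char 4 ('G'): step: R->2, L=2; G->plug->D->R->E->L->G->refl->D->L'->C->R'->B->plug->B
Char 5 ('B'): step: R->3, L=2; B->plug->B->R->E->L->G->refl->D->L'->C->R'->H->plug->H
Char 6 ('C'): step: R->4, L=2; C->plug->C->R->F->L->F->refl->E->L'->B->R'->G->plug->D
Final: ciphertext=DDABHD, RIGHT=4, LEFT=2

Answer: DDABHD 4 2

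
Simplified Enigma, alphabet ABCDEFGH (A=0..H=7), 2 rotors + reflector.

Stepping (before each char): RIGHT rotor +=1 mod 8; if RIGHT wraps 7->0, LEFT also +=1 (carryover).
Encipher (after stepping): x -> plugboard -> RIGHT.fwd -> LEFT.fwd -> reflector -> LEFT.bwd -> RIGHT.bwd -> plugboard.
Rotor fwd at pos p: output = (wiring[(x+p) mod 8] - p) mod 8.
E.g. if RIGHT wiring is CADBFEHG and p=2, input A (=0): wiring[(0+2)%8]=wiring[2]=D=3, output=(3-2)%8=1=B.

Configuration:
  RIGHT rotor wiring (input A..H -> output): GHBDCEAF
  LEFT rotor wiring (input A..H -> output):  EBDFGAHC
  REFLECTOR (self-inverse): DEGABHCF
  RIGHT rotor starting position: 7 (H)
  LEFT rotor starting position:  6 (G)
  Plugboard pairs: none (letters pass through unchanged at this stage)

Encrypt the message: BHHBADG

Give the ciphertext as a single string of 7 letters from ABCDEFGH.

Char 1 ('B'): step: R->0, L->7 (L advanced); B->plug->B->R->H->L->A->refl->D->L'->A->R'->G->plug->G
Char 2 ('H'): step: R->1, L=7; H->plug->H->R->F->L->H->refl->F->L'->B->R'->D->plug->D
Char 3 ('H'): step: R->2, L=7; H->plug->H->R->F->L->H->refl->F->L'->B->R'->B->plug->B
Char 4 ('B'): step: R->3, L=7; B->plug->B->R->H->L->A->refl->D->L'->A->R'->A->plug->A
Char 5 ('A'): step: R->4, L=7; A->plug->A->R->G->L->B->refl->E->L'->D->R'->F->plug->F
Char 6 ('D'): step: R->5, L=7; D->plug->D->R->B->L->F->refl->H->L'->F->R'->H->plug->H
Char 7 ('G'): step: R->6, L=7; G->plug->G->R->E->L->G->refl->C->L'->C->R'->A->plug->A

Answer: GDBAFHA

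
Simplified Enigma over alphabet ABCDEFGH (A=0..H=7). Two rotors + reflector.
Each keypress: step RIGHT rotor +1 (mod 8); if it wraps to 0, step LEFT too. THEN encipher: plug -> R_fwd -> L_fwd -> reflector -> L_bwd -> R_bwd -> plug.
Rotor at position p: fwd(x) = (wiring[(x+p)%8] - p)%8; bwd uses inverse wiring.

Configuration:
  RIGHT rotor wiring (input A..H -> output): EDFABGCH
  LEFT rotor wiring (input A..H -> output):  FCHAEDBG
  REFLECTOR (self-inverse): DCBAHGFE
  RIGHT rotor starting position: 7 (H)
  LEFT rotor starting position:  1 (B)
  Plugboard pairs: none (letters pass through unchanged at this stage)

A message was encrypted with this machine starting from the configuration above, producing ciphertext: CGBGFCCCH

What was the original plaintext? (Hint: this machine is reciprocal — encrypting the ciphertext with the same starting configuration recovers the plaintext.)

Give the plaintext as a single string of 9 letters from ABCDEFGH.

Answer: ACCFCGEBF

Derivation:
Char 1 ('C'): step: R->0, L->2 (L advanced); C->plug->C->R->F->L->E->refl->H->L'->E->R'->A->plug->A
Char 2 ('G'): step: R->1, L=2; G->plug->G->R->G->L->D->refl->A->L'->H->R'->C->plug->C
Char 3 ('B'): step: R->2, L=2; B->plug->B->R->G->L->D->refl->A->L'->H->R'->C->plug->C
Char 4 ('G'): step: R->3, L=2; G->plug->G->R->A->L->F->refl->G->L'->B->R'->F->plug->F
Char 5 ('F'): step: R->4, L=2; F->plug->F->R->H->L->A->refl->D->L'->G->R'->C->plug->C
Char 6 ('C'): step: R->5, L=2; C->plug->C->R->C->L->C->refl->B->L'->D->R'->G->plug->G
Char 7 ('C'): step: R->6, L=2; C->plug->C->R->G->L->D->refl->A->L'->H->R'->E->plug->E
Char 8 ('C'): step: R->7, L=2; C->plug->C->R->E->L->H->refl->E->L'->F->R'->B->plug->B
Char 9 ('H'): step: R->0, L->3 (L advanced); H->plug->H->R->H->L->E->refl->H->L'->G->R'->F->plug->F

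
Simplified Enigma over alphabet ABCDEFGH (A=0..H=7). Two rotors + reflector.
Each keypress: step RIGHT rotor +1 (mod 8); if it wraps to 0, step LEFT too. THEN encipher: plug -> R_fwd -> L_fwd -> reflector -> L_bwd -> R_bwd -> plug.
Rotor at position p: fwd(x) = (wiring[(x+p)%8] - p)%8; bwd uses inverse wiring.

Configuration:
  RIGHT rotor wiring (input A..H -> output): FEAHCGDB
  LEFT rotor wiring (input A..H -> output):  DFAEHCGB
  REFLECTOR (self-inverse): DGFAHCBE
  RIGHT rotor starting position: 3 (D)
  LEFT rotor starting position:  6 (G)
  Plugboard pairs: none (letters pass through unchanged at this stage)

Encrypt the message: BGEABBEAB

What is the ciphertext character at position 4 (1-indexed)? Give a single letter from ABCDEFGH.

Char 1 ('B'): step: R->4, L=6; B->plug->B->R->C->L->F->refl->C->L'->E->R'->G->plug->G
Char 2 ('G'): step: R->5, L=6; G->plug->G->R->C->L->F->refl->C->L'->E->R'->C->plug->C
Char 3 ('E'): step: R->6, L=6; E->plug->E->R->C->L->F->refl->C->L'->E->R'->G->plug->G
Char 4 ('A'): step: R->7, L=6; A->plug->A->R->C->L->F->refl->C->L'->E->R'->H->plug->H

H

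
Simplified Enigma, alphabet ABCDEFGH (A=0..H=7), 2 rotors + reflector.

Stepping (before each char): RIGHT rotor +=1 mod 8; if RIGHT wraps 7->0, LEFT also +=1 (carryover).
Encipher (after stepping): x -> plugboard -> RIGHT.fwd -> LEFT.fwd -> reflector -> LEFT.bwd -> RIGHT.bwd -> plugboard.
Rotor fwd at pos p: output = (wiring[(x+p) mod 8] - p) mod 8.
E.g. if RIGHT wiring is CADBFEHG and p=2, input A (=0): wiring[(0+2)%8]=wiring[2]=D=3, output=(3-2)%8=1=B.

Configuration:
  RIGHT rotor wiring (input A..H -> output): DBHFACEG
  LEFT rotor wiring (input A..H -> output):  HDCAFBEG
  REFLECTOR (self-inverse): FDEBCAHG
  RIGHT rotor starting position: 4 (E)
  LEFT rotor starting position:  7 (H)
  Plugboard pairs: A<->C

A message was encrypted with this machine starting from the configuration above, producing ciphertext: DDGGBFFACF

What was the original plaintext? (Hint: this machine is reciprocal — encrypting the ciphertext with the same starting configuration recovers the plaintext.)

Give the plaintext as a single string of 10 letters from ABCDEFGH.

Answer: FHBCHBAEAB

Derivation:
Char 1 ('D'): step: R->5, L=7; D->plug->D->R->G->L->C->refl->E->L'->C->R'->F->plug->F
Char 2 ('D'): step: R->6, L=7; D->plug->D->R->D->L->D->refl->B->L'->E->R'->H->plug->H
Char 3 ('G'): step: R->7, L=7; G->plug->G->R->D->L->D->refl->B->L'->E->R'->B->plug->B
Char 4 ('G'): step: R->0, L->0 (L advanced); G->plug->G->R->E->L->F->refl->A->L'->D->R'->A->plug->C
Char 5 ('B'): step: R->1, L=0; B->plug->B->R->G->L->E->refl->C->L'->C->R'->H->plug->H
Char 6 ('F'): step: R->2, L=0; F->plug->F->R->E->L->F->refl->A->L'->D->R'->B->plug->B
Char 7 ('F'): step: R->3, L=0; F->plug->F->R->A->L->H->refl->G->L'->H->R'->C->plug->A
Char 8 ('A'): step: R->4, L=0; A->plug->C->R->A->L->H->refl->G->L'->H->R'->E->plug->E
Char 9 ('C'): step: R->5, L=0; C->plug->A->R->F->L->B->refl->D->L'->B->R'->C->plug->A
Char 10 ('F'): step: R->6, L=0; F->plug->F->R->H->L->G->refl->H->L'->A->R'->B->plug->B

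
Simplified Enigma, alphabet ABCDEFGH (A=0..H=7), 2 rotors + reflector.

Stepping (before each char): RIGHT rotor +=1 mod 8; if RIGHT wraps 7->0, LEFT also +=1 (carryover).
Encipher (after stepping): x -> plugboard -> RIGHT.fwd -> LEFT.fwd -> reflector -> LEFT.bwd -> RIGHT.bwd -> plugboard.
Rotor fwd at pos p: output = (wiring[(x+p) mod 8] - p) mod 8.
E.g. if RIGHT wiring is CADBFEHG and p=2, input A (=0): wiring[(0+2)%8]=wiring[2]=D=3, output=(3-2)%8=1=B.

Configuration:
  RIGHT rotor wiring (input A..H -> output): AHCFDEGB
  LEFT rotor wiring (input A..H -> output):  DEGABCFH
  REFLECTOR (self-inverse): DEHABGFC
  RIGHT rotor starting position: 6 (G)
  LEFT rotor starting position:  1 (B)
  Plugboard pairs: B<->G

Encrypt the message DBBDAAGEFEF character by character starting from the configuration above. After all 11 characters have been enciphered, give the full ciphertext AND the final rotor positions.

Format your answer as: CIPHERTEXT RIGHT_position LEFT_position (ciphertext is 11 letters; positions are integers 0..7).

Char 1 ('D'): step: R->7, L=1; D->plug->D->R->D->L->A->refl->D->L'->A->R'->C->plug->C
Char 2 ('B'): step: R->0, L->2 (L advanced); B->plug->G->R->G->L->B->refl->E->L'->A->R'->A->plug->A
Char 3 ('B'): step: R->1, L=2; B->plug->G->R->A->L->E->refl->B->L'->G->R'->A->plug->A
Char 4 ('D'): step: R->2, L=2; D->plug->D->R->C->L->H->refl->C->L'->H->R'->F->plug->F
Char 5 ('A'): step: R->3, L=2; A->plug->A->R->C->L->H->refl->C->L'->H->R'->H->plug->H
Char 6 ('A'): step: R->4, L=2; A->plug->A->R->H->L->C->refl->H->L'->C->R'->C->plug->C
Char 7 ('G'): step: R->5, L=2; G->plug->B->R->B->L->G->refl->F->L'->F->R'->F->plug->F
Char 8 ('E'): step: R->6, L=2; E->plug->E->R->E->L->D->refl->A->L'->D->R'->B->plug->G
Char 9 ('F'): step: R->7, L=2; F->plug->F->R->E->L->D->refl->A->L'->D->R'->D->plug->D
Char 10 ('E'): step: R->0, L->3 (L advanced); E->plug->E->R->D->L->C->refl->H->L'->C->R'->C->plug->C
Char 11 ('F'): step: R->1, L=3; F->plug->F->R->F->L->A->refl->D->L'->H->R'->H->plug->H
Final: ciphertext=CAAFHCFGDCH, RIGHT=1, LEFT=3

Answer: CAAFHCFGDCH 1 3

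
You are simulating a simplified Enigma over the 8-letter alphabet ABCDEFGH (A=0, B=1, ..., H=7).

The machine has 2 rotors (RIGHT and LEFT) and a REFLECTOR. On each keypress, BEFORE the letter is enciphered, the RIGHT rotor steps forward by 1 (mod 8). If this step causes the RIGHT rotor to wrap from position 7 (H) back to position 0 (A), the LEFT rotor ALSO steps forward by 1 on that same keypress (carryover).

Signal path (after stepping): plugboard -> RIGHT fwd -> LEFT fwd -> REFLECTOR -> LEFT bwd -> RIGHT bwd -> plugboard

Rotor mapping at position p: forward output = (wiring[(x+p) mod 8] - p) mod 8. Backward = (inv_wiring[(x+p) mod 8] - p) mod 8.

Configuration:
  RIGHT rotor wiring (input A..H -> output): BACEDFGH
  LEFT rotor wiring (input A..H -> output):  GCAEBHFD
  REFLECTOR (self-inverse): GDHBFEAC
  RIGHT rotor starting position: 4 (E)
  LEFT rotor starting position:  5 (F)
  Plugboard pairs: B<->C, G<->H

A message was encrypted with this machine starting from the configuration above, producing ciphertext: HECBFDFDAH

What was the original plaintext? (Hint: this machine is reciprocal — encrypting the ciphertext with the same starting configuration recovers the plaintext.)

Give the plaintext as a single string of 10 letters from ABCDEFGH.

Answer: DGBFDBGCDD

Derivation:
Char 1 ('H'): step: R->5, L=5; H->plug->G->R->H->L->E->refl->F->L'->E->R'->D->plug->D
Char 2 ('E'): step: R->6, L=5; E->plug->E->R->E->L->F->refl->E->L'->H->R'->H->plug->G
Char 3 ('C'): step: R->7, L=5; C->plug->B->R->C->L->G->refl->A->L'->B->R'->C->plug->B
Char 4 ('B'): step: R->0, L->6 (L advanced); B->plug->C->R->C->L->A->refl->G->L'->F->R'->F->plug->F
Char 5 ('F'): step: R->1, L=6; F->plug->F->R->F->L->G->refl->A->L'->C->R'->D->plug->D
Char 6 ('D'): step: R->2, L=6; D->plug->D->R->D->L->E->refl->F->L'->B->R'->C->plug->B
Char 7 ('F'): step: R->3, L=6; F->plug->F->R->G->L->D->refl->B->L'->H->R'->H->plug->G
Char 8 ('D'): step: R->4, L=6; D->plug->D->R->D->L->E->refl->F->L'->B->R'->B->plug->C
Char 9 ('A'): step: R->5, L=6; A->plug->A->R->A->L->H->refl->C->L'->E->R'->D->plug->D
Char 10 ('H'): step: R->6, L=6; H->plug->G->R->F->L->G->refl->A->L'->C->R'->D->plug->D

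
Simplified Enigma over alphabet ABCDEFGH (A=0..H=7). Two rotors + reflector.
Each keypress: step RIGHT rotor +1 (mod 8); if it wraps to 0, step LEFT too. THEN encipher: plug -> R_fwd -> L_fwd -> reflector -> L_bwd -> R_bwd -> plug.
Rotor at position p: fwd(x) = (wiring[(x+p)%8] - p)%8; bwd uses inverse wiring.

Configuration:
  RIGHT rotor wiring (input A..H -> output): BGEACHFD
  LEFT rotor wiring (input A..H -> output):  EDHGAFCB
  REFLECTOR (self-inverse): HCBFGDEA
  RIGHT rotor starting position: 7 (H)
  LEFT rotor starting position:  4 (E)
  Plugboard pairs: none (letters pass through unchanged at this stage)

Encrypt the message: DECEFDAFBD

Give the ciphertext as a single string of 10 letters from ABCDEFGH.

Answer: HAEGHAHGCB

Derivation:
Char 1 ('D'): step: R->0, L->5 (L advanced); D->plug->D->R->A->L->A->refl->H->L'->D->R'->H->plug->H
Char 2 ('E'): step: R->1, L=5; E->plug->E->R->G->L->B->refl->C->L'->F->R'->A->plug->A
Char 3 ('C'): step: R->2, L=5; C->plug->C->R->A->L->A->refl->H->L'->D->R'->E->plug->E
Char 4 ('E'): step: R->3, L=5; E->plug->E->R->A->L->A->refl->H->L'->D->R'->G->plug->G
Char 5 ('F'): step: R->4, L=5; F->plug->F->R->C->L->E->refl->G->L'->E->R'->H->plug->H
Char 6 ('D'): step: R->5, L=5; D->plug->D->R->E->L->G->refl->E->L'->C->R'->A->plug->A
Char 7 ('A'): step: R->6, L=5; A->plug->A->R->H->L->D->refl->F->L'->B->R'->H->plug->H
Char 8 ('F'): step: R->7, L=5; F->plug->F->R->D->L->H->refl->A->L'->A->R'->G->plug->G
Char 9 ('B'): step: R->0, L->6 (L advanced); B->plug->B->R->G->L->C->refl->B->L'->E->R'->C->plug->C
Char 10 ('D'): step: R->1, L=6; D->plug->D->R->B->L->D->refl->F->L'->D->R'->B->plug->B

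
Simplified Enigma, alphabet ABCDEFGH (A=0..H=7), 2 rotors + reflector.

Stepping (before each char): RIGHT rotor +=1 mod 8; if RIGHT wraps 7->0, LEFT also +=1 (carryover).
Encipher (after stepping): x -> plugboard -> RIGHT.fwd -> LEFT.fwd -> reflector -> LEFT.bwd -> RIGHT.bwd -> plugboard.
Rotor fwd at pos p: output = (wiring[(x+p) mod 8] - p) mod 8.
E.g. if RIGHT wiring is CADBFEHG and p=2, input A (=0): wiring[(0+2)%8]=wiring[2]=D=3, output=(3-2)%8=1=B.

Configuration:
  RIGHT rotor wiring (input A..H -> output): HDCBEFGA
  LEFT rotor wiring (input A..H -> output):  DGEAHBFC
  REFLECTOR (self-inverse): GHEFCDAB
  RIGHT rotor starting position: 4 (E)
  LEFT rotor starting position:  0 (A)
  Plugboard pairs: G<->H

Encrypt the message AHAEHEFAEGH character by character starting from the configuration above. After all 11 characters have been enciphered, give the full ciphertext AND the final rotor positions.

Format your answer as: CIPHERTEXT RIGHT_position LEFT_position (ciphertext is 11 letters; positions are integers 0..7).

Answer: EADBFDDBDDE 7 1

Derivation:
Char 1 ('A'): step: R->5, L=0; A->plug->A->R->A->L->D->refl->F->L'->G->R'->E->plug->E
Char 2 ('H'): step: R->6, L=0; H->plug->G->R->G->L->F->refl->D->L'->A->R'->A->plug->A
Char 3 ('A'): step: R->7, L=0; A->plug->A->R->B->L->G->refl->A->L'->D->R'->D->plug->D
Char 4 ('E'): step: R->0, L->1 (L advanced); E->plug->E->R->E->L->A->refl->G->L'->D->R'->B->plug->B
Char 5 ('H'): step: R->1, L=1; H->plug->G->R->H->L->C->refl->E->L'->F->R'->F->plug->F
Char 6 ('E'): step: R->2, L=1; E->plug->E->R->E->L->A->refl->G->L'->D->R'->D->plug->D
Char 7 ('F'): step: R->3, L=1; F->plug->F->R->E->L->A->refl->G->L'->D->R'->D->plug->D
Char 8 ('A'): step: R->4, L=1; A->plug->A->R->A->L->F->refl->D->L'->B->R'->B->plug->B
Char 9 ('E'): step: R->5, L=1; E->plug->E->R->G->L->B->refl->H->L'->C->R'->D->plug->D
Char 10 ('G'): step: R->6, L=1; G->plug->H->R->H->L->C->refl->E->L'->F->R'->D->plug->D
Char 11 ('H'): step: R->7, L=1; H->plug->G->R->G->L->B->refl->H->L'->C->R'->E->plug->E
Final: ciphertext=EADBFDDBDDE, RIGHT=7, LEFT=1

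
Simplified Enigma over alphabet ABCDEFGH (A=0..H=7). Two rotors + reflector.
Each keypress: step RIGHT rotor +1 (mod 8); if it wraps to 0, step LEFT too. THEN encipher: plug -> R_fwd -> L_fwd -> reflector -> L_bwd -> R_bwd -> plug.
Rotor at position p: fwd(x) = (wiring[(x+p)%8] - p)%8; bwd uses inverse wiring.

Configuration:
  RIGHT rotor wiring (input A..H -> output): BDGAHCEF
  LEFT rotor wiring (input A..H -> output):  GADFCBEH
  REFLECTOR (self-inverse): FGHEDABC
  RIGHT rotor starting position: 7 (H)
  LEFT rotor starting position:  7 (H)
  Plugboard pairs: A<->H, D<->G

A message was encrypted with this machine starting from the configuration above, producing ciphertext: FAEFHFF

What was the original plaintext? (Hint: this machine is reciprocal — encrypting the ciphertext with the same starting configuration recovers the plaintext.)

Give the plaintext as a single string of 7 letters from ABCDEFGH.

Answer: CBBEGDH

Derivation:
Char 1 ('F'): step: R->0, L->0 (L advanced); F->plug->F->R->C->L->D->refl->E->L'->G->R'->C->plug->C
Char 2 ('A'): step: R->1, L=0; A->plug->H->R->A->L->G->refl->B->L'->F->R'->B->plug->B
Char 3 ('E'): step: R->2, L=0; E->plug->E->R->C->L->D->refl->E->L'->G->R'->B->plug->B
Char 4 ('F'): step: R->3, L=0; F->plug->F->R->G->L->E->refl->D->L'->C->R'->E->plug->E
Char 5 ('H'): step: R->4, L=0; H->plug->A->R->D->L->F->refl->A->L'->B->R'->D->plug->G
Char 6 ('F'): step: R->5, L=0; F->plug->F->R->B->L->A->refl->F->L'->D->R'->G->plug->D
Char 7 ('F'): step: R->6, L=0; F->plug->F->R->C->L->D->refl->E->L'->G->R'->A->plug->H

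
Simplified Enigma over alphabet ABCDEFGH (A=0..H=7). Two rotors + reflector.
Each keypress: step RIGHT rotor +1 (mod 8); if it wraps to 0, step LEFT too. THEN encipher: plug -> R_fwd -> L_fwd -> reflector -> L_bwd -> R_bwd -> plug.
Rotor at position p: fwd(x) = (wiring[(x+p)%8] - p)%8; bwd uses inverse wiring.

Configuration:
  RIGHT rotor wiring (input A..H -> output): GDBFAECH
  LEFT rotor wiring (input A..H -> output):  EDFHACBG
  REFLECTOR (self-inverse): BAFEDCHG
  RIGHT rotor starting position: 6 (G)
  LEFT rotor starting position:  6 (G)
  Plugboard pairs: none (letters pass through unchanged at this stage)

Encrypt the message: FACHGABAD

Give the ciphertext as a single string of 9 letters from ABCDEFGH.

Answer: GGHAFGFDE

Derivation:
Char 1 ('F'): step: R->7, L=6; F->plug->F->R->B->L->A->refl->B->L'->F->R'->G->plug->G
Char 2 ('A'): step: R->0, L->7 (L advanced); A->plug->A->R->G->L->D->refl->E->L'->C->R'->G->plug->G
Char 3 ('C'): step: R->1, L=7; C->plug->C->R->E->L->A->refl->B->L'->F->R'->H->plug->H
Char 4 ('H'): step: R->2, L=7; H->plug->H->R->B->L->F->refl->C->L'->H->R'->A->plug->A
Char 5 ('G'): step: R->3, L=7; G->plug->G->R->A->L->H->refl->G->L'->D->R'->F->plug->F
Char 6 ('A'): step: R->4, L=7; A->plug->A->R->E->L->A->refl->B->L'->F->R'->G->plug->G
Char 7 ('B'): step: R->5, L=7; B->plug->B->R->F->L->B->refl->A->L'->E->R'->F->plug->F
Char 8 ('A'): step: R->6, L=7; A->plug->A->R->E->L->A->refl->B->L'->F->R'->D->plug->D
Char 9 ('D'): step: R->7, L=7; D->plug->D->R->C->L->E->refl->D->L'->G->R'->E->plug->E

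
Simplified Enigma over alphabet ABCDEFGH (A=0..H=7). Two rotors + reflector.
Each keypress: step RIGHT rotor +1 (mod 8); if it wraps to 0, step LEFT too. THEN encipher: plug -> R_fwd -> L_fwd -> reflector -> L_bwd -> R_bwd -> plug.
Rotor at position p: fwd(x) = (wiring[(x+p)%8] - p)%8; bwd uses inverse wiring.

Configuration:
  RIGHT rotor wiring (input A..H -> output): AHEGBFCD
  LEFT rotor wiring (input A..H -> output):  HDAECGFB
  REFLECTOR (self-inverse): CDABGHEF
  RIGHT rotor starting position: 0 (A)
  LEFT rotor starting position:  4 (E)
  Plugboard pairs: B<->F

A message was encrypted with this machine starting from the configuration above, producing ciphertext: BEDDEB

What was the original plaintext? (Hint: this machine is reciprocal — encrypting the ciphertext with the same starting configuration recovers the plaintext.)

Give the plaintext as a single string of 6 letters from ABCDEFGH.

Answer: HGHFHE

Derivation:
Char 1 ('B'): step: R->1, L=4; B->plug->F->R->B->L->C->refl->A->L'->H->R'->H->plug->H
Char 2 ('E'): step: R->2, L=4; E->plug->E->R->A->L->G->refl->E->L'->G->R'->G->plug->G
Char 3 ('D'): step: R->3, L=4; D->plug->D->R->H->L->A->refl->C->L'->B->R'->H->plug->H
Char 4 ('D'): step: R->4, L=4; D->plug->D->R->H->L->A->refl->C->L'->B->R'->B->plug->F
Char 5 ('E'): step: R->5, L=4; E->plug->E->R->C->L->B->refl->D->L'->E->R'->H->plug->H
Char 6 ('B'): step: R->6, L=4; B->plug->F->R->A->L->G->refl->E->L'->G->R'->E->plug->E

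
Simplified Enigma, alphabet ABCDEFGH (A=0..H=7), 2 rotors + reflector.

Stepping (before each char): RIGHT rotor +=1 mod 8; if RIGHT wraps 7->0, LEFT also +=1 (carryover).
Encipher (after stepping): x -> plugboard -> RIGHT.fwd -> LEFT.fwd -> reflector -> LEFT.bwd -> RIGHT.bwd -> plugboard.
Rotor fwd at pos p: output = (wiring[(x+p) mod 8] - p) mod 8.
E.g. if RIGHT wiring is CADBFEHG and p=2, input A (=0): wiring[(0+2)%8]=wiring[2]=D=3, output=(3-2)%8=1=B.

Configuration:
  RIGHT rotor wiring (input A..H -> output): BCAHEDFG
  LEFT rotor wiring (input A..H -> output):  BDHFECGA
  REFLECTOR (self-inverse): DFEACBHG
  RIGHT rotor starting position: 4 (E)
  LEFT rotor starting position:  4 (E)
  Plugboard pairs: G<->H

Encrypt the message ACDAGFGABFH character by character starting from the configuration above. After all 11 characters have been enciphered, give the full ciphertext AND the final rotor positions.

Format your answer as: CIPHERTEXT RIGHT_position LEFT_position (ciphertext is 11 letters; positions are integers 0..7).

Answer: BEFCAHECCBA 7 5

Derivation:
Char 1 ('A'): step: R->5, L=4; A->plug->A->R->G->L->D->refl->A->L'->A->R'->B->plug->B
Char 2 ('C'): step: R->6, L=4; C->plug->C->R->D->L->E->refl->C->L'->C->R'->E->plug->E
Char 3 ('D'): step: R->7, L=4; D->plug->D->R->B->L->G->refl->H->L'->F->R'->F->plug->F
Char 4 ('A'): step: R->0, L->5 (L advanced); A->plug->A->R->B->L->B->refl->F->L'->A->R'->C->plug->C
Char 5 ('G'): step: R->1, L=5; G->plug->H->R->A->L->F->refl->B->L'->B->R'->A->plug->A
Char 6 ('F'): step: R->2, L=5; F->plug->F->R->E->L->G->refl->H->L'->H->R'->G->plug->H
Char 7 ('G'): step: R->3, L=5; G->plug->H->R->F->L->C->refl->E->L'->D->R'->E->plug->E
Char 8 ('A'): step: R->4, L=5; A->plug->A->R->A->L->F->refl->B->L'->B->R'->C->plug->C
Char 9 ('B'): step: R->5, L=5; B->plug->B->R->A->L->F->refl->B->L'->B->R'->C->plug->C
Char 10 ('F'): step: R->6, L=5; F->plug->F->R->B->L->B->refl->F->L'->A->R'->B->plug->B
Char 11 ('H'): step: R->7, L=5; H->plug->G->R->E->L->G->refl->H->L'->H->R'->A->plug->A
Final: ciphertext=BEFCAHECCBA, RIGHT=7, LEFT=5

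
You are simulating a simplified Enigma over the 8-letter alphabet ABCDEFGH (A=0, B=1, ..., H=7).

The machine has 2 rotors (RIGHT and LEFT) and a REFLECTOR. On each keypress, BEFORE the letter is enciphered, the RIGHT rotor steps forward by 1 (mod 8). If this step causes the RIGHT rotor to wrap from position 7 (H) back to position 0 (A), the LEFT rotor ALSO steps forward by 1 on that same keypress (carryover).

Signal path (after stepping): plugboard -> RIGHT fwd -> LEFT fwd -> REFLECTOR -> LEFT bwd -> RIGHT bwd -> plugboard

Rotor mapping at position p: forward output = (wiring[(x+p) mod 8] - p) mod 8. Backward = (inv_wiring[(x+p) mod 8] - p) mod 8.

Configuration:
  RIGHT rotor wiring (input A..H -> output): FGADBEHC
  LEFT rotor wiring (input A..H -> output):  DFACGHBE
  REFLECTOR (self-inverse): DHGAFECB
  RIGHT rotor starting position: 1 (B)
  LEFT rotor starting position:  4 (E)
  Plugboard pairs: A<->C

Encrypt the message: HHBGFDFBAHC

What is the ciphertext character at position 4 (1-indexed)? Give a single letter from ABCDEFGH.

Char 1 ('H'): step: R->2, L=4; H->plug->H->R->E->L->H->refl->B->L'->F->R'->E->plug->E
Char 2 ('H'): step: R->3, L=4; H->plug->H->R->F->L->B->refl->H->L'->E->R'->D->plug->D
Char 3 ('B'): step: R->4, L=4; B->plug->B->R->A->L->C->refl->G->L'->H->R'->H->plug->H
Char 4 ('G'): step: R->5, L=4; G->plug->G->R->G->L->E->refl->F->L'->C->R'->B->plug->B

B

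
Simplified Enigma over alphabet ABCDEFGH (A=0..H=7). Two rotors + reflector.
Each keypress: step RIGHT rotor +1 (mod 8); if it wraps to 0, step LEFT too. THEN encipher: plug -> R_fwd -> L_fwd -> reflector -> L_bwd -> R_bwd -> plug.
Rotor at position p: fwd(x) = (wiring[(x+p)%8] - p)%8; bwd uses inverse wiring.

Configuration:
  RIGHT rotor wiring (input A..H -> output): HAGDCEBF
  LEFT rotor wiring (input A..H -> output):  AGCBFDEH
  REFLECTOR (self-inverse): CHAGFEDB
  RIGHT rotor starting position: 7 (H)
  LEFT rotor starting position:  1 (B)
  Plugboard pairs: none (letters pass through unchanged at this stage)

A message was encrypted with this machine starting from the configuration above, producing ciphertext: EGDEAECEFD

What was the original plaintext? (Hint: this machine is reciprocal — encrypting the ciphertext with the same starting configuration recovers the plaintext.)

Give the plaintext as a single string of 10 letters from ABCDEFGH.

Char 1 ('E'): step: R->0, L->2 (L advanced); E->plug->E->R->C->L->D->refl->G->L'->G->R'->C->plug->C
Char 2 ('G'): step: R->1, L=2; G->plug->G->R->E->L->C->refl->A->L'->A->R'->F->plug->F
Char 3 ('D'): step: R->2, L=2; D->plug->D->R->C->L->D->refl->G->L'->G->R'->H->plug->H
Char 4 ('E'): step: R->3, L=2; E->plug->E->R->C->L->D->refl->G->L'->G->R'->D->plug->D
Char 5 ('A'): step: R->4, L=2; A->plug->A->R->G->L->G->refl->D->L'->C->R'->G->plug->G
Char 6 ('E'): step: R->5, L=2; E->plug->E->R->D->L->B->refl->H->L'->B->R'->F->plug->F
Char 7 ('C'): step: R->6, L=2; C->plug->C->R->B->L->H->refl->B->L'->D->R'->A->plug->A
Char 8 ('E'): step: R->7, L=2; E->plug->E->R->E->L->C->refl->A->L'->A->R'->B->plug->B
Char 9 ('F'): step: R->0, L->3 (L advanced); F->plug->F->R->E->L->E->refl->F->L'->F->R'->H->plug->H
Char 10 ('D'): step: R->1, L=3; D->plug->D->R->B->L->C->refl->A->L'->C->R'->C->plug->C

Answer: CFHDGFABHC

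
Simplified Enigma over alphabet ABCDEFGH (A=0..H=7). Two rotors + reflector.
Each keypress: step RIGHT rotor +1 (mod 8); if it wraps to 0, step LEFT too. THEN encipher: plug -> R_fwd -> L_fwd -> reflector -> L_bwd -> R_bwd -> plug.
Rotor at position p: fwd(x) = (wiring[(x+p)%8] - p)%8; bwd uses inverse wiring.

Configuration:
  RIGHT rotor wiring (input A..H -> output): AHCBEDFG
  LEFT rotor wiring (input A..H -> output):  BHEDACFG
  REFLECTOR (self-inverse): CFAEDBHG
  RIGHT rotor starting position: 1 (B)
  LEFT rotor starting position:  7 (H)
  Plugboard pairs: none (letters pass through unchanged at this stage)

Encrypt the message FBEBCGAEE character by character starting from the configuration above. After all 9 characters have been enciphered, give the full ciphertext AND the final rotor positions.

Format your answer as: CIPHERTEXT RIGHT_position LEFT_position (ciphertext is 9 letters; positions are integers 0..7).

Answer: GDGHDHHDC 2 0

Derivation:
Char 1 ('F'): step: R->2, L=7; F->plug->F->R->E->L->E->refl->D->L'->G->R'->G->plug->G
Char 2 ('B'): step: R->3, L=7; B->plug->B->R->B->L->C->refl->A->L'->C->R'->D->plug->D
Char 3 ('E'): step: R->4, L=7; E->plug->E->R->E->L->E->refl->D->L'->G->R'->G->plug->G
Char 4 ('B'): step: R->5, L=7; B->plug->B->R->A->L->H->refl->G->L'->H->R'->H->plug->H
Char 5 ('C'): step: R->6, L=7; C->plug->C->R->C->L->A->refl->C->L'->B->R'->D->plug->D
Char 6 ('G'): step: R->7, L=7; G->plug->G->R->E->L->E->refl->D->L'->G->R'->H->plug->H
Char 7 ('A'): step: R->0, L->0 (L advanced); A->plug->A->R->A->L->B->refl->F->L'->G->R'->H->plug->H
Char 8 ('E'): step: R->1, L=0; E->plug->E->R->C->L->E->refl->D->L'->D->R'->D->plug->D
Char 9 ('E'): step: R->2, L=0; E->plug->E->R->D->L->D->refl->E->L'->C->R'->C->plug->C
Final: ciphertext=GDGHDHHDC, RIGHT=2, LEFT=0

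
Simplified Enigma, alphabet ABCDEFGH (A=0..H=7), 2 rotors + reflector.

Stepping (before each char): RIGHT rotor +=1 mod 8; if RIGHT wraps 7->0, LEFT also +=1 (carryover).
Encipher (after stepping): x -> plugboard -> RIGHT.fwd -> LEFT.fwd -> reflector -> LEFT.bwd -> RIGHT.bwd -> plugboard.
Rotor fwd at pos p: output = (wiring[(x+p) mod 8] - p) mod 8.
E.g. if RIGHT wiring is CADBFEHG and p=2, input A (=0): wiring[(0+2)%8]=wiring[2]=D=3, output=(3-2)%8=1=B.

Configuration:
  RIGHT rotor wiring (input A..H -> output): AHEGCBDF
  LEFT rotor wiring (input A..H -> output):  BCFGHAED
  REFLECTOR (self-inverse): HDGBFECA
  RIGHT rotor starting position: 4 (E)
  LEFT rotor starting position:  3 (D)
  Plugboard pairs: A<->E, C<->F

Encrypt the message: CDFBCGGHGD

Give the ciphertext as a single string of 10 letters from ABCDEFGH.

Answer: HFCHBFHCEG

Derivation:
Char 1 ('C'): step: R->5, L=3; C->plug->F->R->H->L->C->refl->G->L'->F->R'->H->plug->H
Char 2 ('D'): step: R->6, L=3; D->plug->D->R->B->L->E->refl->F->L'->C->R'->C->plug->F
Char 3 ('F'): step: R->7, L=3; F->plug->C->R->A->L->D->refl->B->L'->D->R'->F->plug->C
Char 4 ('B'): step: R->0, L->4 (L advanced); B->plug->B->R->H->L->C->refl->G->L'->F->R'->H->plug->H
Char 5 ('C'): step: R->1, L=4; C->plug->F->R->C->L->A->refl->H->L'->D->R'->B->plug->B
Char 6 ('G'): step: R->2, L=4; G->plug->G->R->G->L->B->refl->D->L'->A->R'->C->plug->F
Char 7 ('G'): step: R->3, L=4; G->plug->G->R->E->L->F->refl->E->L'->B->R'->H->plug->H
Char 8 ('H'): step: R->4, L=4; H->plug->H->R->C->L->A->refl->H->L'->D->R'->F->plug->C
Char 9 ('G'): step: R->5, L=4; G->plug->G->R->B->L->E->refl->F->L'->E->R'->A->plug->E
Char 10 ('D'): step: R->6, L=4; D->plug->D->R->B->L->E->refl->F->L'->E->R'->G->plug->G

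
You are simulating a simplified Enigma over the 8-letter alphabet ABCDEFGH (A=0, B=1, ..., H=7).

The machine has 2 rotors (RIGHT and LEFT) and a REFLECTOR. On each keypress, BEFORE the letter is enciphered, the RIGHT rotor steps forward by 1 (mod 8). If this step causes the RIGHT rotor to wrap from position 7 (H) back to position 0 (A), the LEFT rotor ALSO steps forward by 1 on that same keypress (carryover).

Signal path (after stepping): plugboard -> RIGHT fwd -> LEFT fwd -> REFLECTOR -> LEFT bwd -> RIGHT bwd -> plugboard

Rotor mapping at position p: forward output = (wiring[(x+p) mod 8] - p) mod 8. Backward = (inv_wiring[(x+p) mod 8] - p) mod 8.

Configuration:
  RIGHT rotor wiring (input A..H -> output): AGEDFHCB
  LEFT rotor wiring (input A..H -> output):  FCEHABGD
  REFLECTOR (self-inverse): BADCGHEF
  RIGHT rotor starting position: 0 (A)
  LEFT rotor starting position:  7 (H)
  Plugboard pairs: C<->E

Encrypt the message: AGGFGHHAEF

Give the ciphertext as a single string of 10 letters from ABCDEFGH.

Answer: DADEADEDCB

Derivation:
Char 1 ('A'): step: R->1, L=7; A->plug->A->R->F->L->B->refl->A->L'->E->R'->D->plug->D
Char 2 ('G'): step: R->2, L=7; G->plug->G->R->G->L->C->refl->D->L'->C->R'->A->plug->A
Char 3 ('G'): step: R->3, L=7; G->plug->G->R->D->L->F->refl->H->L'->H->R'->D->plug->D
Char 4 ('F'): step: R->4, L=7; F->plug->F->R->C->L->D->refl->C->L'->G->R'->C->plug->E
Char 5 ('G'): step: R->5, L=7; G->plug->G->R->G->L->C->refl->D->L'->C->R'->A->plug->A
Char 6 ('H'): step: R->6, L=7; H->plug->H->R->B->L->G->refl->E->L'->A->R'->D->plug->D
Char 7 ('H'): step: R->7, L=7; H->plug->H->R->D->L->F->refl->H->L'->H->R'->C->plug->E
Char 8 ('A'): step: R->0, L->0 (L advanced); A->plug->A->R->A->L->F->refl->H->L'->D->R'->D->plug->D
Char 9 ('E'): step: R->1, L=0; E->plug->C->R->C->L->E->refl->G->L'->G->R'->E->plug->C
Char 10 ('F'): step: R->2, L=0; F->plug->F->R->H->L->D->refl->C->L'->B->R'->B->plug->B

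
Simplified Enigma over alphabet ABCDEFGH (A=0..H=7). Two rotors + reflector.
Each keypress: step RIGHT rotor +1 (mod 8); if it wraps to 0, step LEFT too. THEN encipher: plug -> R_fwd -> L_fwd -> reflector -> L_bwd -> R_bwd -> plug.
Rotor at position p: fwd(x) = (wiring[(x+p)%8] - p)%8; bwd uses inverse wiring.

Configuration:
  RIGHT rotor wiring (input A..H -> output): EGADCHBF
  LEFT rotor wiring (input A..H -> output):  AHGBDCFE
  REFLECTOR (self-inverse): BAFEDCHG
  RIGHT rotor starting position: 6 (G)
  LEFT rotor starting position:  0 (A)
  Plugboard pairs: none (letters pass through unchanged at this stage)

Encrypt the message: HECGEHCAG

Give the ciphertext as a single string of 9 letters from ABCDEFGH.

Answer: DAGHCEDHC

Derivation:
Char 1 ('H'): step: R->7, L=0; H->plug->H->R->C->L->G->refl->H->L'->B->R'->D->plug->D
Char 2 ('E'): step: R->0, L->1 (L advanced); E->plug->E->R->C->L->A->refl->B->L'->E->R'->A->plug->A
Char 3 ('C'): step: R->1, L=1; C->plug->C->R->C->L->A->refl->B->L'->E->R'->G->plug->G
Char 4 ('G'): step: R->2, L=1; G->plug->G->R->C->L->A->refl->B->L'->E->R'->H->plug->H
Char 5 ('E'): step: R->3, L=1; E->plug->E->R->C->L->A->refl->B->L'->E->R'->C->plug->C
Char 6 ('H'): step: R->4, L=1; H->plug->H->R->H->L->H->refl->G->L'->A->R'->E->plug->E
Char 7 ('C'): step: R->5, L=1; C->plug->C->R->A->L->G->refl->H->L'->H->R'->D->plug->D
Char 8 ('A'): step: R->6, L=1; A->plug->A->R->D->L->C->refl->F->L'->B->R'->H->plug->H
Char 9 ('G'): step: R->7, L=1; G->plug->G->R->A->L->G->refl->H->L'->H->R'->C->plug->C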